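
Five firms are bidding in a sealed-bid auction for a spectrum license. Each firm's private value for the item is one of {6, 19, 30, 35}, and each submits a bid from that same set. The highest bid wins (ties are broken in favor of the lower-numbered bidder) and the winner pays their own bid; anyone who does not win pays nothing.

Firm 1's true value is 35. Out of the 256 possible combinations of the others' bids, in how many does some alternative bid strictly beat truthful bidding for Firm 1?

Others bid (6, 6, 6, 6): truth gives 0; bid 6 gives 29 > 0. Violating.
Others bid (6, 6, 6, 19): truth gives 0; bid 19 gives 16 > 0. Violating.
Others bid (6, 6, 6, 30): truth gives 0; bid 30 gives 5 > 0. Violating.
Others bid (6, 6, 19, 6): truth gives 0; bid 19 gives 16 > 0. Violating.
Others bid (6, 6, 6, 35): truth gives 0; no alternative beats it.
Others bid (6, 6, 19, 35): truth gives 0; no alternative beats it.
(Checking all 256 profiles: 81 have a profitable deviation, 175 do not.)

81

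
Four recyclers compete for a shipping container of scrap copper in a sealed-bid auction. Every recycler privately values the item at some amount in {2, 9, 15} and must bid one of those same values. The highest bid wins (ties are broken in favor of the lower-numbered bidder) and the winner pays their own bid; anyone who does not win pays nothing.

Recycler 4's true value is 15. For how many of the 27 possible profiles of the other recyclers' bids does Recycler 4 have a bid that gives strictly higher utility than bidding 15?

Others bid (2, 2, 2): truth gives 0; bid 9 gives 6 > 0. Violating.
Others bid (2, 2, 9): truth gives 0; no alternative beats it.
Others bid (2, 2, 15): truth gives 0; no alternative beats it.
(Checking all 27 profiles: 1 has a profitable deviation, 26 do not.)

1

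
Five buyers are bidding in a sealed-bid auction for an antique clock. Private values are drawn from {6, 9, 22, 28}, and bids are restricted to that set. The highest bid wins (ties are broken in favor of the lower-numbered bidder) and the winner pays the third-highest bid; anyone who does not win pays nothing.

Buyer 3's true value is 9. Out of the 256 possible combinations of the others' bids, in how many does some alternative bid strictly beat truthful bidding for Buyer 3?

Others bid (6, 6, 6, 22): truth gives 0; bid 22 gives 3 > 0. Violating.
Others bid (6, 6, 6, 28): truth gives 0; bid 28 gives 3 > 0. Violating.
Others bid (6, 6, 22, 6): truth gives 0; bid 22 gives 3 > 0. Violating.
Others bid (6, 6, 28, 6): truth gives 0; bid 28 gives 3 > 0. Violating.
Others bid (6, 6, 6, 6): truth gives 3; no alternative beats it.
Others bid (6, 6, 6, 9): truth gives 3; no alternative beats it.
(Checking all 256 profiles: 8 have a profitable deviation, 248 do not.)

8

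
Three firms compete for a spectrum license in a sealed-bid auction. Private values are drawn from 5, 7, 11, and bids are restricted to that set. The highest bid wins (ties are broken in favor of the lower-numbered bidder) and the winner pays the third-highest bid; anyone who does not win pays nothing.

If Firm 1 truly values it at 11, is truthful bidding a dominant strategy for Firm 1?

Check each profile of the others' bids and compare truth against every alternative bid.
Others bid (5, 11): truth gives 6, best alternative gives 0.
Others bid (11, 5): truth gives 6, best alternative gives 0.
Others bid (7, 11): truth gives 4, best alternative gives 0.
Others bid (11, 7): truth gives 4, best alternative gives 0.
Others bid (5, 5): truth gives 6, best alternative gives 6.
Others bid (5, 7): truth gives 6, best alternative gives 6.
(Remaining 3 profiles checked similarly; truth is weakly best in each.)
In every case the truthful bid is at least as good as any alternative, so it is a dominant strategy.

Yes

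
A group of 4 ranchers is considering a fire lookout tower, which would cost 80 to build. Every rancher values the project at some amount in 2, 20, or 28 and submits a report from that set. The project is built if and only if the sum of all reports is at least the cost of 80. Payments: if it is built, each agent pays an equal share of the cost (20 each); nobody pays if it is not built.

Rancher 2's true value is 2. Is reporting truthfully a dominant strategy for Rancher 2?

Check each profile of the others' reports and compare truth against every alternative report.
Others report (20, 20, 20): truth gives 0, best alternative gives -18.
Others report (20, 20, 28): truth gives 0, best alternative gives -18.
Others report (20, 28, 20): truth gives 0, best alternative gives -18.
Others report (20, 28, 28): truth gives 0, best alternative gives -18.
Others report (28, 20, 20): truth gives 0, best alternative gives -18.
Others report (28, 20, 28): truth gives 0, best alternative gives -18.
(Remaining 21 profiles checked similarly; truth is weakly best in each.)
In every case the truthful report is at least as good as any alternative, so it is a dominant strategy.

Yes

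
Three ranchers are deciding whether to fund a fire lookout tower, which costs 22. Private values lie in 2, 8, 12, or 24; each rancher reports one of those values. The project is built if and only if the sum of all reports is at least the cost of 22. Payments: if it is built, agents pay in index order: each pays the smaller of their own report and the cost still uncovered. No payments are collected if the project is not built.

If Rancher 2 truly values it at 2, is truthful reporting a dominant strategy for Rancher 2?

Yes

Check each profile of the others' reports and compare truth against every alternative report.
Others report (2, 12): truth gives 0, best alternative gives -6.
Others report (2, 24): truth gives 0, best alternative gives -6.
Others report (8, 8): truth gives 0, best alternative gives -6.
Others report (8, 12): truth gives 0, best alternative gives -6.
Others report (8, 24): truth gives 0, best alternative gives -6.
Others report (12, 2): truth gives 0, best alternative gives -6.
(Remaining 10 profiles checked similarly; truth is weakly best in each.)
In every case the truthful report is at least as good as any alternative, so it is a dominant strategy.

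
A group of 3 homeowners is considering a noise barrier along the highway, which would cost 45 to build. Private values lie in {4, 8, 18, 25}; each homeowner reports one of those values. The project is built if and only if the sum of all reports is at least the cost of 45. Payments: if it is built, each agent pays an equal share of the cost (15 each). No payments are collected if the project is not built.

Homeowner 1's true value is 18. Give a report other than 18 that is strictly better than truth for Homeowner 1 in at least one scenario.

25

Suppose Homeowner 2 reports 4 and Homeowner 3 reports 18.
Report 18: project not built, utility 0.
Report 25: project built, pays 15, utility 18 - 15 = 3.
So reporting 25 beats truth here (3 > 0).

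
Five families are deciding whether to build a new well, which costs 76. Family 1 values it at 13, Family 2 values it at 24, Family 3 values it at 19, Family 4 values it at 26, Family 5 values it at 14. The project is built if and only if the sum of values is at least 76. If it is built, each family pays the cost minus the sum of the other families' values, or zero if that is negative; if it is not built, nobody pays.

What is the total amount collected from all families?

Total value 96 ≥ cost 76, so it is built.
Family 1: others sum to 83; max(0, 76 - 83) = 0.
Family 2: others sum to 72; max(0, 76 - 72) = 4.
Family 3: others sum to 77; max(0, 76 - 77) = 0.
Family 4: others sum to 70; max(0, 76 - 70) = 6.
Family 5: others sum to 82; max(0, 76 - 82) = 0.
Total collected = 0 + 4 + 0 + 6 + 0 = 10.

10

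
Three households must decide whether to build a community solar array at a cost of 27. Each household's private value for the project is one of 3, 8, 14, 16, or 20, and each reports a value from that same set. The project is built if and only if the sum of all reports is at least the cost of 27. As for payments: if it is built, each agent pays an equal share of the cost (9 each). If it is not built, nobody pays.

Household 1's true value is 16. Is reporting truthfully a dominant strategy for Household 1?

Yes

Check each profile of the others' reports and compare truth against every alternative report.
Others report (3, 8): truth gives 7, best alternative gives 7.
Others report (3, 14): truth gives 7, best alternative gives 7.
Others report (3, 16): truth gives 7, best alternative gives 7.
Others report (3, 20): truth gives 7, best alternative gives 7.
Others report (8, 3): truth gives 7, best alternative gives 7.
Others report (8, 8): truth gives 7, best alternative gives 7.
(Remaining 19 profiles checked similarly; truth is weakly best in each.)
In every case the truthful report is at least as good as any alternative, so it is a dominant strategy.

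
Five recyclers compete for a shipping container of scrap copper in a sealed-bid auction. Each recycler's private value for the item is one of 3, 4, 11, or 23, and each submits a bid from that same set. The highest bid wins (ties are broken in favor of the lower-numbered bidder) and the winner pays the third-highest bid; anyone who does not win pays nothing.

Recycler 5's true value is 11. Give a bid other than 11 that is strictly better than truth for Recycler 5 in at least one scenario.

Suppose Recycler 1 bids 3, Recycler 2 bids 3, Recycler 3 bids 3 and Recycler 4 bids 11.
Bid 11: loses, pays 0, utility 0.
Bid 23: wins, pays 3, utility 11 - 3 = 8.
So bidding 23 beats truth here (8 > 0).

23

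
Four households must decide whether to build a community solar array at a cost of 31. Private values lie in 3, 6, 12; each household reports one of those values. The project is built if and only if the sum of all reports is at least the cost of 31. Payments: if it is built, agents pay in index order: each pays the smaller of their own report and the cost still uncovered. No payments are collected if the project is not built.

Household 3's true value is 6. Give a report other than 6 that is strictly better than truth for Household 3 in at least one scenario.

3

Suppose Household 1 reports 6, Household 2 reports 12 and Household 4 reports 12.
Report 6: project built, pays 6, utility 6 - 6 = 0.
Report 3: project built, pays 3, utility 6 - 3 = 3.
So reporting 3 beats truth here (3 > 0).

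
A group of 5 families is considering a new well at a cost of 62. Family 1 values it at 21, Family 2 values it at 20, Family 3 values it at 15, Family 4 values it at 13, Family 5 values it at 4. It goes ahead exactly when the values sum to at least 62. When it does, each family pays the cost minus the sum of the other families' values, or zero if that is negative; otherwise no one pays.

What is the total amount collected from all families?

Total value 73 ≥ cost 62, so it is built.
Family 1: others sum to 52; max(0, 62 - 52) = 10.
Family 2: others sum to 53; max(0, 62 - 53) = 9.
Family 3: others sum to 58; max(0, 62 - 58) = 4.
Family 4: others sum to 60; max(0, 62 - 60) = 2.
Family 5: others sum to 69; max(0, 62 - 69) = 0.
Total collected = 10 + 9 + 4 + 2 + 0 = 25.

25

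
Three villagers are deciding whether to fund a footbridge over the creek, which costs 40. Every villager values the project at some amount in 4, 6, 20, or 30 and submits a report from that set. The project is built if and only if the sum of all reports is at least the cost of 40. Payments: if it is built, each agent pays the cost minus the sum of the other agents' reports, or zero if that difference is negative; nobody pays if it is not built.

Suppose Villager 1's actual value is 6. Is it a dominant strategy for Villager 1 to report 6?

Yes

Check each profile of the others' reports and compare truth against every alternative report.
Others report (20, 20): truth gives 6, best alternative gives 6.
Others report (20, 30): truth gives 6, best alternative gives 6.
Others report (30, 20): truth gives 6, best alternative gives 6.
Others report (30, 30): truth gives 6, best alternative gives 6.
Others report (6, 30): truth gives 2, best alternative gives 2.
Others report (30, 6): truth gives 2, best alternative gives 2.
(Remaining 10 profiles checked similarly; truth is weakly best in each.)
In every case the truthful report is at least as good as any alternative, so it is a dominant strategy.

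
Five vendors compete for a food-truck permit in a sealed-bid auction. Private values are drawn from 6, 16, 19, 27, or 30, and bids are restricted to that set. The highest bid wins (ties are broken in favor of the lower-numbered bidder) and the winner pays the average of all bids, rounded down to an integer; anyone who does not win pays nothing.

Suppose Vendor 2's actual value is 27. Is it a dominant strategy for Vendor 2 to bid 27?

Consider the case where Vendor 1 bids 6, Vendor 3 bids 6, Vendor 4 bids 6 and Vendor 5 bids 6.
Truthful bid 27: wins, pays 10, utility 27 - 10 = 17.
Bid 16 instead: wins, pays 8, utility 27 - 8 = 19.
Since 19 > 17, bidding 16 is strictly better here, so truthful bidding is not dominant.

No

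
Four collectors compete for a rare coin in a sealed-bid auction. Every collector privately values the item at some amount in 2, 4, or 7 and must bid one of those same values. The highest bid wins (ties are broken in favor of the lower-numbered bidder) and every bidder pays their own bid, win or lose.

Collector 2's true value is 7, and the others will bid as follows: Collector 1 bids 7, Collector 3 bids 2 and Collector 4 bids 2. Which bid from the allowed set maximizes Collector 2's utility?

Bid 2: loses but pays 2, utility -2.
Bid 4: loses but pays 4, utility -4.
Bid 7: loses but pays 7, utility -7.
The best choice is 2 with utility -2.

2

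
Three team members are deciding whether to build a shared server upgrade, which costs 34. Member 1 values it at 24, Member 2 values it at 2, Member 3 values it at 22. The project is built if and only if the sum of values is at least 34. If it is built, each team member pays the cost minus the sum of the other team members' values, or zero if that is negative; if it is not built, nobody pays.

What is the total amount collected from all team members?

Total value 48 ≥ cost 34, so it is built.
Member 1: others sum to 24; max(0, 34 - 24) = 10.
Member 2: others sum to 46; max(0, 34 - 46) = 0.
Member 3: others sum to 26; max(0, 34 - 26) = 8.
Total collected = 10 + 0 + 8 = 18.

18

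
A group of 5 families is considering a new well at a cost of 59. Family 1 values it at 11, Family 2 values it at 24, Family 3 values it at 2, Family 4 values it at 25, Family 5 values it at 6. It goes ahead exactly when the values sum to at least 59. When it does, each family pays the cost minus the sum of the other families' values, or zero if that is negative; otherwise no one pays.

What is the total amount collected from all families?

33

Total value 68 ≥ cost 59, so it is built.
Family 1: others sum to 57; max(0, 59 - 57) = 2.
Family 2: others sum to 44; max(0, 59 - 44) = 15.
Family 3: others sum to 66; max(0, 59 - 66) = 0.
Family 4: others sum to 43; max(0, 59 - 43) = 16.
Family 5: others sum to 62; max(0, 59 - 62) = 0.
Total collected = 2 + 15 + 0 + 16 + 0 = 33.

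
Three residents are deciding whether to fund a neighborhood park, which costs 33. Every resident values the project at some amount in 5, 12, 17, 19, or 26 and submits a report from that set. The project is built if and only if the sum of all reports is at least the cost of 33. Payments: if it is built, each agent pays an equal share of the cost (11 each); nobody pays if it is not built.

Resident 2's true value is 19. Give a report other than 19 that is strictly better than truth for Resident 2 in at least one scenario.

26

Suppose Resident 1 reports 5 and Resident 3 reports 5.
Report 19: project not built, utility 0.
Report 26: project built, pays 11, utility 19 - 11 = 8.
So reporting 26 beats truth here (8 > 0).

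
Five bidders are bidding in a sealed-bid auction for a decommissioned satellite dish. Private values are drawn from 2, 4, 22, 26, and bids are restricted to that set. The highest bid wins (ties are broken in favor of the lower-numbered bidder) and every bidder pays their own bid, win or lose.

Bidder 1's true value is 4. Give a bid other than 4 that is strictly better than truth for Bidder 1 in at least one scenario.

2

Suppose Bidder 2 bids 2, Bidder 3 bids 2, Bidder 4 bids 2 and Bidder 5 bids 2.
Bid 4: wins, pays 4, utility 4 - 4 = 0.
Bid 2: wins, pays 2, utility 4 - 2 = 2.
So bidding 2 beats truth here (2 > 0).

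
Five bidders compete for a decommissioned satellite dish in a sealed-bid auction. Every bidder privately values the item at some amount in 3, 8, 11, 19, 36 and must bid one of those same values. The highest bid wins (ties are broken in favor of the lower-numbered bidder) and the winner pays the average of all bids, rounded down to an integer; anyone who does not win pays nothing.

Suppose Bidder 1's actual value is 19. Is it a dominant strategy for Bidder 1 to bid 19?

Consider the case where Bidder 2 bids 3, Bidder 3 bids 3, Bidder 4 bids 3 and Bidder 5 bids 3.
Truthful bid 19: wins, pays 6, utility 19 - 6 = 13.
Bid 3 instead: wins, pays 3, utility 19 - 3 = 16.
Since 16 > 13, bidding 3 is strictly better here, so truthful bidding is not dominant.

No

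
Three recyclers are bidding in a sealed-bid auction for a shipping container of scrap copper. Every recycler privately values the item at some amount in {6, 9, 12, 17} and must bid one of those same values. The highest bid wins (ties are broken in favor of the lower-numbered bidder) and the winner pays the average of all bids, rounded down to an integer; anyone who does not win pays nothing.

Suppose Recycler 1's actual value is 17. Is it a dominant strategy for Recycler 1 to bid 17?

Consider the case where Recycler 2 bids 6 and Recycler 3 bids 6.
Truthful bid 17: wins, pays 9, utility 17 - 9 = 8.
Bid 6 instead: wins, pays 6, utility 17 - 6 = 11.
Since 11 > 8, bidding 6 is strictly better here, so truthful bidding is not dominant.

No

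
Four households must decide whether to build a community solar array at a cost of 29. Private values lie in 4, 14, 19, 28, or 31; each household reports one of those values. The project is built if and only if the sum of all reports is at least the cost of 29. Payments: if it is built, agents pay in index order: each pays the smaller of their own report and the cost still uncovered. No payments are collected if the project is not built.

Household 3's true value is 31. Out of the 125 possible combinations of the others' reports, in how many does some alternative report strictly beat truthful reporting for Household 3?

23

Others report (4, 4, 4): truth gives 10; report 19 gives 12 > 10. Violating.
Others report (4, 4, 14): truth gives 10; report 14 gives 17 > 10. Violating.
Others report (4, 4, 19): truth gives 10; report 4 gives 27 > 10. Violating.
Others report (4, 4, 28): truth gives 10; report 4 gives 27 > 10. Violating.
Others report (4, 14, 4): truth gives 20; no alternative beats it.
Others report (4, 28, 4): truth gives 31; no alternative beats it.
(Checking all 125 profiles: 23 have a profitable deviation, 102 do not.)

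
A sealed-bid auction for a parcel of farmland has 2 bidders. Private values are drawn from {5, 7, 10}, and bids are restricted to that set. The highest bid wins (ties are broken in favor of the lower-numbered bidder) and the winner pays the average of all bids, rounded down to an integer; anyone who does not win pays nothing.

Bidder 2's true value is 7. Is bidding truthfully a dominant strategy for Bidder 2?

Yes

Check each profile of the others' bids and compare truth against every alternative bid.
Others bid (5): truth gives 1, best alternative gives 0.
Others bid (7): truth gives 0, best alternative gives 0.
Others bid (10): truth gives 0, best alternative gives 0.
In every case the truthful bid is at least as good as any alternative, so it is a dominant strategy.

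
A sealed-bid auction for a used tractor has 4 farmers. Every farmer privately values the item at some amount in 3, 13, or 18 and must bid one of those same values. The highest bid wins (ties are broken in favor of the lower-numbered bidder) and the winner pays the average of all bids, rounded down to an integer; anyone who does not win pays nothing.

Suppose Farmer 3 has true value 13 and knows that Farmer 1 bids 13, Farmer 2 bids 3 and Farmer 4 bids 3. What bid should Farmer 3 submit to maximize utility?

Bid 3: loses, pays 0, utility 0.
Bid 13: loses, pays 0, utility 0.
Bid 18: wins, pays 9, utility 13 - 9 = 4.
The best choice is 18 with utility 4.

18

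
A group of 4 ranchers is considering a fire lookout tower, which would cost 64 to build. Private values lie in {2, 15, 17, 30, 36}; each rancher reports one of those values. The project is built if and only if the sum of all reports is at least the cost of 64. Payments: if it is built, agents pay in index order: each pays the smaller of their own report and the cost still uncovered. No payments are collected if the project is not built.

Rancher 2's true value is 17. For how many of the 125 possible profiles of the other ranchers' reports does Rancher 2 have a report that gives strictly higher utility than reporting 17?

90

Others report (2, 15, 36): truth gives 0; report 15 gives 2 > 0. Violating.
Others report (2, 17, 30): truth gives 0; report 15 gives 2 > 0. Violating.
Others report (2, 17, 36): truth gives 0; report 15 gives 2 > 0. Violating.
Others report (2, 30, 17): truth gives 0; report 15 gives 2 > 0. Violating.
Others report (2, 2, 2): truth gives 0; no alternative beats it.
Others report (2, 2, 15): truth gives 0; no alternative beats it.
(Checking all 125 profiles: 90 have a profitable deviation, 35 do not.)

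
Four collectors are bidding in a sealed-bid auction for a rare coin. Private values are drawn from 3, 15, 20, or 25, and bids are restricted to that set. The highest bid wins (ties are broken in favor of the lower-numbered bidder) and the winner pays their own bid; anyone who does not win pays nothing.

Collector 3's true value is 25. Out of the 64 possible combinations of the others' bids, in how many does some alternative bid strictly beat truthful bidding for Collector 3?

Others bid (3, 3, 3): truth gives 0; bid 15 gives 10 > 0. Violating.
Others bid (3, 3, 15): truth gives 0; bid 15 gives 10 > 0. Violating.
Others bid (3, 3, 20): truth gives 0; bid 20 gives 5 > 0. Violating.
Others bid (3, 15, 3): truth gives 0; bid 20 gives 5 > 0. Violating.
Others bid (3, 3, 25): truth gives 0; no alternative beats it.
Others bid (3, 15, 25): truth gives 0; no alternative beats it.
(Checking all 64 profiles: 12 have a profitable deviation, 52 do not.)

12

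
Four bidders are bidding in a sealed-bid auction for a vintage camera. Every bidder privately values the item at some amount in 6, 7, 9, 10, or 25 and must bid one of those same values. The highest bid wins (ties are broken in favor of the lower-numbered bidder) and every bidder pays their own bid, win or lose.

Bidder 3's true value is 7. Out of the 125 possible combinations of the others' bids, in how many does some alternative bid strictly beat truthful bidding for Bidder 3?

123

Others bid (6, 6, 9): truth gives -7; bid 9 gives -2 > -7. Violating.
Others bid (6, 6, 10): truth gives -7; bid 10 gives -3 > -7. Violating.
Others bid (6, 6, 25): truth gives -7; bid 6 gives -6 > -7. Violating.
Others bid (6, 7, 6): truth gives -7; bid 9 gives -2 > -7. Violating.
Others bid (6, 6, 6): truth gives 0; no alternative beats it.
Others bid (6, 6, 7): truth gives 0; no alternative beats it.
(Checking all 125 profiles: 123 have a profitable deviation, 2 do not.)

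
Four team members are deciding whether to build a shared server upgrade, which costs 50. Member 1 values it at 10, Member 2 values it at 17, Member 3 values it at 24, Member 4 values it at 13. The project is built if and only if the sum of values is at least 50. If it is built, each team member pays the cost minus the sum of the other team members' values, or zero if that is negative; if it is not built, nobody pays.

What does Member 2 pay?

3

Total value 64 ≥ cost 50, so the project is built.
The other team members' values sum to 47.
Cost minus that sum is 50 - 47 = 3.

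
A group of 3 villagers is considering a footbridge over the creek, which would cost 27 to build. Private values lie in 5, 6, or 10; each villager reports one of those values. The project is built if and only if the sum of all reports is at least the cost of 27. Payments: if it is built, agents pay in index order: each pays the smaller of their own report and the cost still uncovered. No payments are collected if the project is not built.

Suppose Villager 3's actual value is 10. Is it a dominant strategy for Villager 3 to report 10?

Check each profile of the others' reports and compare truth against every alternative report.
Others report (10, 10): truth gives 3, best alternative gives 0.
Others report (5, 5): truth gives 0, best alternative gives 0.
Others report (5, 6): truth gives 0, best alternative gives 0.
Others report (5, 10): truth gives 0, best alternative gives 0.
Others report (6, 5): truth gives 0, best alternative gives 0.
Others report (6, 6): truth gives 0, best alternative gives 0.
(Remaining 3 profiles checked similarly; truth is weakly best in each.)
In every case the truthful report is at least as good as any alternative, so it is a dominant strategy.

Yes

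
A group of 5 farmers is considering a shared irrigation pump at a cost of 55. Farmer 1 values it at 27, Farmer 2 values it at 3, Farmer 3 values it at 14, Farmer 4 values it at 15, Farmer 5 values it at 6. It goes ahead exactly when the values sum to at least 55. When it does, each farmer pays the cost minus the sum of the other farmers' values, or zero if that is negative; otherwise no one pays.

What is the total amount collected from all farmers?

26

Total value 65 ≥ cost 55, so it is built.
Farmer 1: others sum to 38; max(0, 55 - 38) = 17.
Farmer 2: others sum to 62; max(0, 55 - 62) = 0.
Farmer 3: others sum to 51; max(0, 55 - 51) = 4.
Farmer 4: others sum to 50; max(0, 55 - 50) = 5.
Farmer 5: others sum to 59; max(0, 55 - 59) = 0.
Total collected = 17 + 0 + 4 + 5 + 0 = 26.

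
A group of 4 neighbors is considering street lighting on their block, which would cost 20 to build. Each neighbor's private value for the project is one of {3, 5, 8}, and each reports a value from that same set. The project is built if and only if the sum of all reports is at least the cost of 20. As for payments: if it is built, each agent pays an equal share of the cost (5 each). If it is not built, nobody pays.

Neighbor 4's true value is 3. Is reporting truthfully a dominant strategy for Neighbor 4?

Yes

Check each profile of the others' reports and compare truth against every alternative report.
Others report (3, 5, 8): truth gives 0, best alternative gives -2.
Others report (3, 8, 5): truth gives 0, best alternative gives -2.
Others report (5, 3, 8): truth gives 0, best alternative gives -2.
Others report (5, 5, 5): truth gives 0, best alternative gives -2.
Others report (5, 8, 3): truth gives 0, best alternative gives -2.
Others report (8, 3, 5): truth gives 0, best alternative gives -2.
(Remaining 21 profiles checked similarly; truth is weakly best in each.)
In every case the truthful report is at least as good as any alternative, so it is a dominant strategy.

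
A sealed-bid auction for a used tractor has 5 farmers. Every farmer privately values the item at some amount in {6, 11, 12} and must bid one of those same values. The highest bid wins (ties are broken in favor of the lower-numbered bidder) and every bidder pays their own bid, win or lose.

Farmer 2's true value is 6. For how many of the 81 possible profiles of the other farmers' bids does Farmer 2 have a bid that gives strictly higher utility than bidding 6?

8

Others bid (6, 6, 6, 6): truth gives -6; bid 11 gives -5 > -6. Violating.
Others bid (6, 6, 6, 11): truth gives -6; bid 11 gives -5 > -6. Violating.
Others bid (6, 6, 11, 6): truth gives -6; bid 11 gives -5 > -6. Violating.
Others bid (6, 6, 11, 11): truth gives -6; bid 11 gives -5 > -6. Violating.
Others bid (6, 6, 6, 12): truth gives -6; no alternative beats it.
Others bid (6, 6, 11, 12): truth gives -6; no alternative beats it.
(Checking all 81 profiles: 8 have a profitable deviation, 73 do not.)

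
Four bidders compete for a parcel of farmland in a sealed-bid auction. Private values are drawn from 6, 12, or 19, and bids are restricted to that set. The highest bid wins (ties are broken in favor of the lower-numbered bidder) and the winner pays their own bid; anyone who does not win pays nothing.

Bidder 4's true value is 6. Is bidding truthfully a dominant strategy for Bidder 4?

Check each profile of the others' bids and compare truth against every alternative bid.
Others bid (6, 6, 6): truth gives 0, best alternative gives -6.
Others bid (6, 6, 12): truth gives 0, best alternative gives 0.
Others bid (6, 6, 19): truth gives 0, best alternative gives 0.
Others bid (6, 12, 6): truth gives 0, best alternative gives 0.
Others bid (6, 12, 12): truth gives 0, best alternative gives 0.
Others bid (6, 12, 19): truth gives 0, best alternative gives 0.
(Remaining 21 profiles checked similarly; truth is weakly best in each.)
In every case the truthful bid is at least as good as any alternative, so it is a dominant strategy.

Yes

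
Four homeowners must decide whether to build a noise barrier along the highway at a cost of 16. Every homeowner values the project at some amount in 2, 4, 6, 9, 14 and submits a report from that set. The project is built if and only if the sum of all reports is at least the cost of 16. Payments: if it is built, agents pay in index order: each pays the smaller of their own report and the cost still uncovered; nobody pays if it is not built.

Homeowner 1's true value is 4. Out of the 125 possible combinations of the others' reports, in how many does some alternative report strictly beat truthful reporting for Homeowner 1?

Others report (2, 2, 14): truth gives 0; report 2 gives 2 > 0. Violating.
Others report (2, 4, 9): truth gives 0; report 2 gives 2 > 0. Violating.
Others report (2, 4, 14): truth gives 0; report 2 gives 2 > 0. Violating.
Others report (2, 6, 6): truth gives 0; report 2 gives 2 > 0. Violating.
Others report (2, 2, 2): truth gives 0; no alternative beats it.
Others report (2, 2, 4): truth gives 0; no alternative beats it.
(Checking all 125 profiles: 105 have a profitable deviation, 20 do not.)

105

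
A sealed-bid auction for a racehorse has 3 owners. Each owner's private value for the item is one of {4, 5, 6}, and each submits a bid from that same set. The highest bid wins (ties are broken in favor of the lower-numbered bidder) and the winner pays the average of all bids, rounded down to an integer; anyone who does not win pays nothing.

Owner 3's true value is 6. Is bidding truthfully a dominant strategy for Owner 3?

Yes

Check each profile of the others' bids and compare truth against every alternative bid.
Others bid (4, 5): truth gives 1, best alternative gives 0.
Others bid (5, 4): truth gives 1, best alternative gives 0.
Others bid (5, 5): truth gives 1, best alternative gives 0.
Others bid (4, 4): truth gives 2, best alternative gives 2.
Others bid (4, 6): truth gives 0, best alternative gives 0.
Others bid (5, 6): truth gives 0, best alternative gives 0.
(Remaining 3 profiles checked similarly; truth is weakly best in each.)
In every case the truthful bid is at least as good as any alternative, so it is a dominant strategy.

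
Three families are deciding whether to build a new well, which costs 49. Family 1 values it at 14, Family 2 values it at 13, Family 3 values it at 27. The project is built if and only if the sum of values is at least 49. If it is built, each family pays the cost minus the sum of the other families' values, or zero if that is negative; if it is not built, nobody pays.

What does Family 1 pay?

9

Total value 54 ≥ cost 49, so the project is built.
The other families' values sum to 40.
Cost minus that sum is 49 - 40 = 9.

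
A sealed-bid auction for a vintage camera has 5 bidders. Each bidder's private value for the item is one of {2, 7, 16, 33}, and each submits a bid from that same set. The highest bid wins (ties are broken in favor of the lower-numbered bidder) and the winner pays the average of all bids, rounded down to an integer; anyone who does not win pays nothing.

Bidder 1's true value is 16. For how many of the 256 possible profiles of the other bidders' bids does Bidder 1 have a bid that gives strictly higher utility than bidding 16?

Others bid (2, 2, 2, 2): truth gives 12; bid 2 gives 14 > 12. Violating.
Others bid (2, 2, 2, 7): truth gives 11; bid 7 gives 12 > 11. Violating.
Others bid (2, 2, 2, 33): truth gives 0; bid 33 gives 2 > 0. Violating.
Others bid (2, 2, 7, 2): truth gives 11; bid 7 gives 12 > 11. Violating.
Others bid (2, 2, 2, 16): truth gives 9; no alternative beats it.
Others bid (2, 2, 7, 16): truth gives 8; no alternative beats it.
(Checking all 256 profiles: 32 have a profitable deviation, 224 do not.)

32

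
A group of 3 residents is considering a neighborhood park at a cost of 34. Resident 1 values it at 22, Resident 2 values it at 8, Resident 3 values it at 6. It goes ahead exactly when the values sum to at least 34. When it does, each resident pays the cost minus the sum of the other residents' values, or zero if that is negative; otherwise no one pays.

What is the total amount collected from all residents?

Total value 36 ≥ cost 34, so it is built.
Resident 1: others sum to 14; max(0, 34 - 14) = 20.
Resident 2: others sum to 28; max(0, 34 - 28) = 6.
Resident 3: others sum to 30; max(0, 34 - 30) = 4.
Total collected = 20 + 6 + 4 = 30.

30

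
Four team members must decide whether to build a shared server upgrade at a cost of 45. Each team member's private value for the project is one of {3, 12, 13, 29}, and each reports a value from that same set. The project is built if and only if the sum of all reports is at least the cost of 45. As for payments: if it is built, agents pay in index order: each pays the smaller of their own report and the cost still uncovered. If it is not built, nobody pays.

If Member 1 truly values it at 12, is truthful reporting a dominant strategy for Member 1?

Consider the case where Member 2 reports 3, Member 3 reports 12 and Member 4 reports 29.
Truthful report 12: project built, pays 12, utility 12 - 12 = 0.
Report 3 instead: project built, pays 3, utility 12 - 3 = 9.
Since 9 > 0, reporting 3 is strictly better here, so truthful reporting is not dominant.

No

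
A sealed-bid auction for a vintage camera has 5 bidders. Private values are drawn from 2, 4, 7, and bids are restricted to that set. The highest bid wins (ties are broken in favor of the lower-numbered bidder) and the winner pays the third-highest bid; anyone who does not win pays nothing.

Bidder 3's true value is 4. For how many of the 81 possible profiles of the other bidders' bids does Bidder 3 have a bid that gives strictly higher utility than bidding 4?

4

Others bid (2, 2, 2, 7): truth gives 0; bid 7 gives 2 > 0. Violating.
Others bid (2, 2, 7, 2): truth gives 0; bid 7 gives 2 > 0. Violating.
Others bid (2, 4, 2, 2): truth gives 0; bid 7 gives 2 > 0. Violating.
Others bid (4, 2, 2, 2): truth gives 0; bid 7 gives 2 > 0. Violating.
Others bid (2, 2, 2, 2): truth gives 2; no alternative beats it.
Others bid (2, 2, 2, 4): truth gives 2; no alternative beats it.
(Checking all 81 profiles: 4 have a profitable deviation, 77 do not.)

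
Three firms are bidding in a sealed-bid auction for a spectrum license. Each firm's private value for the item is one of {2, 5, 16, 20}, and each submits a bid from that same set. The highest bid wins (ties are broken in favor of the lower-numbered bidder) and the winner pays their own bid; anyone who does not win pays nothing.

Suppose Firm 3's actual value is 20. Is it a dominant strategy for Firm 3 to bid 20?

No

Consider the case where Firm 1 bids 2 and Firm 2 bids 2.
Truthful bid 20: wins, pays 20, utility 20 - 20 = 0.
Bid 5 instead: wins, pays 5, utility 20 - 5 = 15.
Since 15 > 0, bidding 5 is strictly better here, so truthful bidding is not dominant.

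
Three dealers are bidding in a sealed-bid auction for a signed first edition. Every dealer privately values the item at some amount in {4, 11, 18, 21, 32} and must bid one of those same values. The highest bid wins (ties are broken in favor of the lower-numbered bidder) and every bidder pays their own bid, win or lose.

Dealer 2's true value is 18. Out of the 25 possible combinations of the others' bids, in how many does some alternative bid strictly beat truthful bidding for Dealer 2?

21

Others bid (4, 4): truth gives 0; bid 11 gives 7 > 0. Violating.
Others bid (4, 11): truth gives 0; bid 11 gives 7 > 0. Violating.
Others bid (4, 21): truth gives -18; bid 21 gives -3 > -18. Violating.
Others bid (4, 32): truth gives -18; bid 4 gives -4 > -18. Violating.
Others bid (4, 18): truth gives 0; no alternative beats it.
Others bid (11, 4): truth gives 0; no alternative beats it.
(Checking all 25 profiles: 21 have a profitable deviation, 4 do not.)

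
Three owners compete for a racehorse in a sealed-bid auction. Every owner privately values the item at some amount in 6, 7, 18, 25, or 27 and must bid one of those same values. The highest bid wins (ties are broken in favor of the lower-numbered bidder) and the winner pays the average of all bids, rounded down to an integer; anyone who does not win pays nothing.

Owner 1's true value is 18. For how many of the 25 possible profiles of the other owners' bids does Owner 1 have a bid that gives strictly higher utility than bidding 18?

Others bid (6, 6): truth gives 8; bid 6 gives 12 > 8. Violating.
Others bid (6, 7): truth gives 8; bid 7 gives 12 > 8. Violating.
Others bid (7, 6): truth gives 8; bid 7 gives 12 > 8. Violating.
Others bid (7, 7): truth gives 8; bid 7 gives 11 > 8. Violating.
Others bid (6, 18): truth gives 4; no alternative beats it.
Others bid (6, 25): truth gives 0; no alternative beats it.
(Checking all 25 profiles: 4 have a profitable deviation, 21 do not.)

4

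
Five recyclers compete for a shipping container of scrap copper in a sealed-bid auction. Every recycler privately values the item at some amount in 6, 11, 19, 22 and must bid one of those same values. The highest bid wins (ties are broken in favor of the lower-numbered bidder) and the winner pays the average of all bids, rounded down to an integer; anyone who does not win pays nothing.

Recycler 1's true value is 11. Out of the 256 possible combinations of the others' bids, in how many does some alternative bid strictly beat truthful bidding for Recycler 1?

1

Others bid (6, 6, 6, 6): truth gives 4; bid 6 gives 5 > 4. Violating.
Others bid (6, 6, 6, 11): truth gives 3; no alternative beats it.
Others bid (6, 6, 6, 19): truth gives 0; no alternative beats it.
(Checking all 256 profiles: 1 has a profitable deviation, 255 do not.)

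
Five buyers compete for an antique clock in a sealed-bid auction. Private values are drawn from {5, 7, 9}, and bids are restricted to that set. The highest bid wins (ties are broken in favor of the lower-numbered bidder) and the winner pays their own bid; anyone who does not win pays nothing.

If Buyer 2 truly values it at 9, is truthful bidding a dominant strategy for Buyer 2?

No

Consider the case where Buyer 1 bids 5, Buyer 3 bids 5, Buyer 4 bids 5 and Buyer 5 bids 5.
Truthful bid 9: wins, pays 9, utility 9 - 9 = 0.
Bid 7 instead: wins, pays 7, utility 9 - 7 = 2.
Since 2 > 0, bidding 7 is strictly better here, so truthful bidding is not dominant.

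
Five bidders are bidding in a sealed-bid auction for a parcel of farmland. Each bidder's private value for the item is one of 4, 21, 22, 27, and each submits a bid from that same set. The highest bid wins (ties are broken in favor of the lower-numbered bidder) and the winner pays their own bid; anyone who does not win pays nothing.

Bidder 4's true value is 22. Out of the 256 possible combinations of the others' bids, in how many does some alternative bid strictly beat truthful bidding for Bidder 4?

2

Others bid (4, 4, 4, 4): truth gives 0; bid 21 gives 1 > 0. Violating.
Others bid (4, 4, 4, 21): truth gives 0; bid 21 gives 1 > 0. Violating.
Others bid (4, 4, 4, 22): truth gives 0; no alternative beats it.
Others bid (4, 4, 4, 27): truth gives 0; no alternative beats it.
(Checking all 256 profiles: 2 have a profitable deviation, 254 do not.)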